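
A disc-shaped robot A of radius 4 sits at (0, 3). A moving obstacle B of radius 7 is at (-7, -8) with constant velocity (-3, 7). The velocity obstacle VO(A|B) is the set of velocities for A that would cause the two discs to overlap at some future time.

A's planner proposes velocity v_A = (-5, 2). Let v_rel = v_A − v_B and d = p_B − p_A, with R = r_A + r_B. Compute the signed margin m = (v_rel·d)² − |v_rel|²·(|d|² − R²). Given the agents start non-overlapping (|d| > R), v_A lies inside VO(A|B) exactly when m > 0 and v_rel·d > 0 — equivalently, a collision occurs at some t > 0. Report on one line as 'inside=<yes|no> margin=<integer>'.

d = (-7, -11),  |d|² = 170;  R = 4+7 = 11,  c = 170−11² = 49
v_rel = (-2, -5),  |v_rel|² = 29;  v_rel·d = (-2)·(-7) + (-5)·(-11) = 69
29·t² − 138·t + 49 = 0  ⇒  m = 69² − 29·49 = 3340
m = 3340 > 0,  v_rel·d = 69 > 0  ⇒  inside

inside=yes margin=3340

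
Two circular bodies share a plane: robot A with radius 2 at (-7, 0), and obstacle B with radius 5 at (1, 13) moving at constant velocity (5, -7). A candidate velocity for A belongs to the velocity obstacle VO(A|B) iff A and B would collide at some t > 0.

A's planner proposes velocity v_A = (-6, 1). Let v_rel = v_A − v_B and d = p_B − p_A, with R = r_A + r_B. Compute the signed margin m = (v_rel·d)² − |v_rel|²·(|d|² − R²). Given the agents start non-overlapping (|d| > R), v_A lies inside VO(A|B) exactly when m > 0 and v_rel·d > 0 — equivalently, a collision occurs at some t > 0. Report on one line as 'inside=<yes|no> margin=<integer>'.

d = (8, 13),  |d|² = 233;  R = 2+5 = 7,  c = 233−7² = 184
v_rel = (-11, 8),  |v_rel|² = 185;  v_rel·d = (-11)·(8) + (8)·(13) = 16
185·t² − 32·t + 184 = 0  ⇒  m = 16² − 185·184 = -33784
m = -33784 < 0,  v_rel·d = 16 > 0  ⇒  outside

inside=no margin=-33784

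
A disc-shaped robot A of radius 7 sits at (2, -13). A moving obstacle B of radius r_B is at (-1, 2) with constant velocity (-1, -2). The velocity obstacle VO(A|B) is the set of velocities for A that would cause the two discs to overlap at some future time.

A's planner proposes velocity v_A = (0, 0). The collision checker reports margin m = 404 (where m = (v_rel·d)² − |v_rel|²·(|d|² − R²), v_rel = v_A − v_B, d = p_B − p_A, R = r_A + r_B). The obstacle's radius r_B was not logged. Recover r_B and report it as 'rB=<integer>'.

m = 404
d = (-3, 15);  v_rel = (1, 2),  |v_rel|² = 5
v_rel×d = (1)·(15) − (2)·(-3) = 21
since m = R²·5 − 21²:  R² = (441 + 404) / 5 = 169
R = √169 = 13  ⇒  r_B = 13 − 7 = 6

rB=6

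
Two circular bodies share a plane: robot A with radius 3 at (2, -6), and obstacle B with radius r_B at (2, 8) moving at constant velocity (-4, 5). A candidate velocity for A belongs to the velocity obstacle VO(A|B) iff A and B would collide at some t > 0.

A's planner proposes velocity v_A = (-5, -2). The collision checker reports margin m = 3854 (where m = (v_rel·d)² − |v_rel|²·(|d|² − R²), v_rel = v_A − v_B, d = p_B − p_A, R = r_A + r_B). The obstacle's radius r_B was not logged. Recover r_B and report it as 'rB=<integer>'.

m = 3854
d = (0, 14);  v_rel = (-1, -7),  |v_rel|² = 50
v_rel×d = (-1)·(14) − (-7)·(0) = -14
since m = R²·50 − (-14)²:  R² = (196 + 3854) / 50 = 81
R = √81 = 9  ⇒  r_B = 9 − 3 = 6

rB=6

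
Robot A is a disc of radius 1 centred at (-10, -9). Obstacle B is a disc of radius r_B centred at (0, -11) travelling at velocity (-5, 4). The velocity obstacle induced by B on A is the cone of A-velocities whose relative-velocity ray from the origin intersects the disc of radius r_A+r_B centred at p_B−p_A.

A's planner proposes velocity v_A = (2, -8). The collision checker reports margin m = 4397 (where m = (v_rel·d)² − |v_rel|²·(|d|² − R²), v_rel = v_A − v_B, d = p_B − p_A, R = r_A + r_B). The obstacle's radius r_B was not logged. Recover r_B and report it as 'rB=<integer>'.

m = 4397
d = (10, -2);  v_rel = (7, -12),  |v_rel|² = 193
v_rel×d = (7)·(-2) − (-12)·(10) = 106
since m = R²·193 − 106²:  R² = (11236 + 4397) / 193 = 81
R = √81 = 9  ⇒  r_B = 9 − 1 = 8

rB=8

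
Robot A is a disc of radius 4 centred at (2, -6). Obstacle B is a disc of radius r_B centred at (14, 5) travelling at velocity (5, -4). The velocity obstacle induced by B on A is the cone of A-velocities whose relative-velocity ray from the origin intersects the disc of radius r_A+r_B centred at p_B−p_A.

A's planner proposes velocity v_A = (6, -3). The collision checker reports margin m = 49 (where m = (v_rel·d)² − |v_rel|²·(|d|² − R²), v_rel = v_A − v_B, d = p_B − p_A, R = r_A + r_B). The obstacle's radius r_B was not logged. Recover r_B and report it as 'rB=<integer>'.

m = 49
d = (12, 11);  v_rel = (1, 1),  |v_rel|² = 2
v_rel×d = (1)·(11) − (1)·(12) = -1
since m = R²·2 − (-1)²:  R² = (1 + 49) / 2 = 25
R = √25 = 5  ⇒  r_B = 5 − 4 = 1

rB=1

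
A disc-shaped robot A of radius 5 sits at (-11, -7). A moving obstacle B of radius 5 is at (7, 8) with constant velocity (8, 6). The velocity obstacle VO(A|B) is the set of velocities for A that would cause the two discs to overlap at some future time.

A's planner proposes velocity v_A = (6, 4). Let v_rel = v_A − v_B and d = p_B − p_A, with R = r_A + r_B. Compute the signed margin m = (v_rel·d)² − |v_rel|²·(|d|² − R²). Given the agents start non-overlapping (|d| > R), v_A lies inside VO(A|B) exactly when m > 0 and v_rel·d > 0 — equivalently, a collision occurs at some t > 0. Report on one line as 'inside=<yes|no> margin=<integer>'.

d = (18, 15),  |d|² = 549;  R = 5+5 = 10,  c = 549−10² = 449
v_rel = (-2, -2),  |v_rel|² = 8;  v_rel·d = (-2)·(18) + (-2)·(15) = -66
8·t² + 132·t + 449 = 0  ⇒  m = (-66)² − 8·449 = 764
m = 764 > 0,  v_rel·d = -66 < 0  ⇒  outside

inside=no margin=764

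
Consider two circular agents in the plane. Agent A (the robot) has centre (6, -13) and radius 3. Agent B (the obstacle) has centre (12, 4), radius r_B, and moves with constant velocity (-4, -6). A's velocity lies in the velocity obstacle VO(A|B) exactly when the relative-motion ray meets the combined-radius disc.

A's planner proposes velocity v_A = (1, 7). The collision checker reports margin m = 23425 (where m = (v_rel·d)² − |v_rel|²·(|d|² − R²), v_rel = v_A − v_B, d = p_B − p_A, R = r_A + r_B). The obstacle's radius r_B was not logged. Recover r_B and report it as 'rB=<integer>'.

m = 23425
d = (6, 17);  v_rel = (5, 13),  |v_rel|² = 194
v_rel×d = (5)·(17) − (13)·(6) = 7
since m = R²·194 − 7²:  R² = (49 + 23425) / 194 = 121
R = √121 = 11  ⇒  r_B = 11 − 3 = 8

rB=8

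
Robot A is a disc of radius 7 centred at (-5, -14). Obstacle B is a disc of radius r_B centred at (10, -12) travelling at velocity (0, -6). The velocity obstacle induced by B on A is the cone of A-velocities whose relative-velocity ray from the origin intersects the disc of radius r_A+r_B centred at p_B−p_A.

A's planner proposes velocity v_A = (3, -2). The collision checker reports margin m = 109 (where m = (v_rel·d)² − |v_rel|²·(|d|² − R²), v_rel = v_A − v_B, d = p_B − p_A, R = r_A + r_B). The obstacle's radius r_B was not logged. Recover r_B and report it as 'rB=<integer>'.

m = 109
d = (15, 2);  v_rel = (3, 4),  |v_rel|² = 25
v_rel×d = (3)·(2) − (4)·(15) = -54
since m = R²·25 − (-54)²:  R² = (2916 + 109) / 25 = 121
R = √121 = 11  ⇒  r_B = 11 − 7 = 4

rB=4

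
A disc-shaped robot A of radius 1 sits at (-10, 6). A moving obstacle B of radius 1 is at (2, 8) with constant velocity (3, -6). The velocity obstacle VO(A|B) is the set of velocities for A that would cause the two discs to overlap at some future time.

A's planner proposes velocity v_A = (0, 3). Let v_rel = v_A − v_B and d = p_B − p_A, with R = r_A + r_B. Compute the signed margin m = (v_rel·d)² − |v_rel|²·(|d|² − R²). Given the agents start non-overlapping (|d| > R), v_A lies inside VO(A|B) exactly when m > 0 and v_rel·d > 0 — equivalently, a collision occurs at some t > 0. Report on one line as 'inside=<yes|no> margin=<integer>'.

d = (12, 2),  |d|² = 148;  R = 1+1 = 2,  c = 148−2² = 144
v_rel = (-3, 9),  |v_rel|² = 90;  v_rel·d = (-3)·(12) + (9)·(2) = -18
90·t² + 36·t + 144 = 0  ⇒  m = (-18)² − 90·144 = -12636
m = -12636 < 0,  v_rel·d = -18 < 0  ⇒  outside

inside=no margin=-12636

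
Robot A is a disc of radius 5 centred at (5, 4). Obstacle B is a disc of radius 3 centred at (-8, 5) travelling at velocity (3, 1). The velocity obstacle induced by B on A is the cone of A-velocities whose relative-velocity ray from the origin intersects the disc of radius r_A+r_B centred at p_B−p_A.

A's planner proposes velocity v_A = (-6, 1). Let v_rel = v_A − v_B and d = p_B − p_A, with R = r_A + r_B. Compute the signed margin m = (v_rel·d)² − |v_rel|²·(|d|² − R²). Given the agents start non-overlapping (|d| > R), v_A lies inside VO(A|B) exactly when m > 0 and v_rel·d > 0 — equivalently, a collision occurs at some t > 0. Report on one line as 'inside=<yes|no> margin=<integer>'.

d = (-13, 1),  |d|² = 170;  R = 5+3 = 8,  c = 170−8² = 106
v_rel = (-9, 0),  |v_rel|² = 81;  v_rel·d = (-9)·(-13) + (0)·(1) = 117
81·t² − 234·t + 106 = 0  ⇒  m = 117² − 81·106 = 5103
m = 5103 > 0,  v_rel·d = 117 > 0  ⇒  inside

inside=yes margin=5103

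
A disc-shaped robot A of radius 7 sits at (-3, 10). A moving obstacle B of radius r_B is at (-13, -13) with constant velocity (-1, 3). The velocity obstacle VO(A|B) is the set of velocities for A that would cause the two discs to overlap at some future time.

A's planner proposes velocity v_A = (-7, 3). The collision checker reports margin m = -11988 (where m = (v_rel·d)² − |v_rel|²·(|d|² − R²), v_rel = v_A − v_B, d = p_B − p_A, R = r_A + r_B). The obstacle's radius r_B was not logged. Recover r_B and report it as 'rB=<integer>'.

m = -11988
d = (-10, -23);  v_rel = (-6, 0),  |v_rel|² = 36
v_rel×d = (-6)·(-23) − (0)·(-10) = 138
since m = R²·36 − 138²:  R² = (19044 + -11988) / 36 = 196
R = √196 = 14  ⇒  r_B = 14 − 7 = 7

rB=7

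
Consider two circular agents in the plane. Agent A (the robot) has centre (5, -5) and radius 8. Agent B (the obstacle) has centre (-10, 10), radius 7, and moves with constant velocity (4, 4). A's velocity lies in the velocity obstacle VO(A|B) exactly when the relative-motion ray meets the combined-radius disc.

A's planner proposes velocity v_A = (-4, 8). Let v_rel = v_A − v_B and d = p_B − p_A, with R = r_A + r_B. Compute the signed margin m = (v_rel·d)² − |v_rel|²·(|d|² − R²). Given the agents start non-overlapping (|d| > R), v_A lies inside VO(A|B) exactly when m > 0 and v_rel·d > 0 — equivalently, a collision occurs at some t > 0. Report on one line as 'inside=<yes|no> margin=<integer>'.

d = (-15, 15),  |d|² = 450;  R = 8+7 = 15,  c = 450−15² = 225
v_rel = (-8, 4),  |v_rel|² = 80;  v_rel·d = (-8)·(-15) + (4)·(15) = 180
80·t² − 360·t + 225 = 0  ⇒  m = 180² − 80·225 = 14400
m = 14400 > 0,  v_rel·d = 180 > 0  ⇒  inside

inside=yes margin=14400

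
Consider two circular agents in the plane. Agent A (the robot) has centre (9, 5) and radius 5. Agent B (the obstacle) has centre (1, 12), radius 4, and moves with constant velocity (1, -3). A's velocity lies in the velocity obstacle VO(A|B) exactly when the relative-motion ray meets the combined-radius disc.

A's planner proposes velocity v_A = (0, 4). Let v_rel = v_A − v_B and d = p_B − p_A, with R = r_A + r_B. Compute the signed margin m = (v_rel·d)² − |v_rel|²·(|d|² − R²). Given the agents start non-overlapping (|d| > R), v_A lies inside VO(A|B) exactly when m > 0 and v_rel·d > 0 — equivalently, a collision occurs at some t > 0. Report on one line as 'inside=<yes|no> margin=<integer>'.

d = (-8, 7),  |d|² = 113;  R = 5+4 = 9,  c = 113−9² = 32
v_rel = (-1, 7),  |v_rel|² = 50;  v_rel·d = (-1)·(-8) + (7)·(7) = 57
50·t² − 114·t + 32 = 0  ⇒  m = 57² − 50·32 = 1649
m = 1649 > 0,  v_rel·d = 57 > 0  ⇒  inside

inside=yes margin=1649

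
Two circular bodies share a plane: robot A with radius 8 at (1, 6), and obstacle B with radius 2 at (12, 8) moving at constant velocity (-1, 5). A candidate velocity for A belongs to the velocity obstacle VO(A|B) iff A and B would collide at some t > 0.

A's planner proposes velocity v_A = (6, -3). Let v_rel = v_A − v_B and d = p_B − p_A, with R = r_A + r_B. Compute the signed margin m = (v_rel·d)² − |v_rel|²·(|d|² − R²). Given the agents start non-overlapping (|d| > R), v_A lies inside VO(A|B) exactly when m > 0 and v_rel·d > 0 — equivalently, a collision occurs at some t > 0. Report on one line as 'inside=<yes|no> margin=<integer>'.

d = (11, 2),  |d|² = 125;  R = 8+2 = 10,  c = 125−10² = 25
v_rel = (7, -8),  |v_rel|² = 113;  v_rel·d = (7)·(11) + (-8)·(2) = 61
113·t² − 122·t + 25 = 0  ⇒  m = 61² − 113·25 = 896
m = 896 > 0,  v_rel·d = 61 > 0  ⇒  inside

inside=yes margin=896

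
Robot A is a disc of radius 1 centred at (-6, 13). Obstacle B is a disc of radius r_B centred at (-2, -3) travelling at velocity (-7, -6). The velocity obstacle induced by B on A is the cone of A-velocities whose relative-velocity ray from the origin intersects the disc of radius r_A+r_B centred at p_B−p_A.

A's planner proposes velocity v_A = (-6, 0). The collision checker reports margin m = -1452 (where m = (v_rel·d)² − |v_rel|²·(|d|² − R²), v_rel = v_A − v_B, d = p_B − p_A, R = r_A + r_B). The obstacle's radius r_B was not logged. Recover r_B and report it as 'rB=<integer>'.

m = -1452
d = (4, -16);  v_rel = (1, 6),  |v_rel|² = 37
v_rel×d = (1)·(-16) − (6)·(4) = -40
since m = R²·37 − (-40)²:  R² = (1600 + -1452) / 37 = 4
R = √4 = 2  ⇒  r_B = 2 − 1 = 1

rB=1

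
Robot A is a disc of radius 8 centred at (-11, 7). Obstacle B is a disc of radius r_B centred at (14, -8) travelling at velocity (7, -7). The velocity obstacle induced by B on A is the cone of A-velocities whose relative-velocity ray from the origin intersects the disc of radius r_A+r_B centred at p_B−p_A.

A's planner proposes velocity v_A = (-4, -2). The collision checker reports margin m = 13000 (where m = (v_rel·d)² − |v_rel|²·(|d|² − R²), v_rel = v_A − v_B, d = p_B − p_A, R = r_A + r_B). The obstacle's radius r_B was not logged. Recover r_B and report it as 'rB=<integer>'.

m = 13000
d = (25, -15);  v_rel = (-11, 5),  |v_rel|² = 146
v_rel×d = (-11)·(-15) − (5)·(25) = 40
since m = R²·146 − 40²:  R² = (1600 + 13000) / 146 = 100
R = √100 = 10  ⇒  r_B = 10 − 8 = 2

rB=2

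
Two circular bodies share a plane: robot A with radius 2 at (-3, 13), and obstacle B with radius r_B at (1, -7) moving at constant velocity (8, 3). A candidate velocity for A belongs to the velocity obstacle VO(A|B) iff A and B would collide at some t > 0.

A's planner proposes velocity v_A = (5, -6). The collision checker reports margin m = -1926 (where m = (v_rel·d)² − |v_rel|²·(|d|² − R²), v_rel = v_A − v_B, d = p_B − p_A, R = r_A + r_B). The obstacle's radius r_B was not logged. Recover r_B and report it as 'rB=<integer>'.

m = -1926
d = (4, -20);  v_rel = (-3, -9),  |v_rel|² = 90
v_rel×d = (-3)·(-20) − (-9)·(4) = 96
since m = R²·90 − 96²:  R² = (9216 + -1926) / 90 = 81
R = √81 = 9  ⇒  r_B = 9 − 2 = 7

rB=7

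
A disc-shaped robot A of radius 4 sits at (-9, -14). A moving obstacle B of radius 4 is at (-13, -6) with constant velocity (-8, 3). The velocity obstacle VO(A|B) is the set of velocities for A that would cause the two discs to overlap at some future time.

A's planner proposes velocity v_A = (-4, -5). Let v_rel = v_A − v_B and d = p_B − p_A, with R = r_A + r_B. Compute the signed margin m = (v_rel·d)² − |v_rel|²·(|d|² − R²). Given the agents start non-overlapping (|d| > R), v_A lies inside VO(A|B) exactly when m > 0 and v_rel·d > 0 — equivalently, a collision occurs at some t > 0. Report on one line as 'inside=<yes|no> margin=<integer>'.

d = (-4, 8),  |d|² = 80;  R = 4+4 = 8,  c = 80−8² = 16
v_rel = (4, -8),  |v_rel|² = 80;  v_rel·d = (4)·(-4) + (-8)·(8) = -80
80·t² + 160·t + 16 = 0  ⇒  m = (-80)² − 80·16 = 5120
m = 5120 > 0,  v_rel·d = -80 < 0  ⇒  outside

inside=no margin=5120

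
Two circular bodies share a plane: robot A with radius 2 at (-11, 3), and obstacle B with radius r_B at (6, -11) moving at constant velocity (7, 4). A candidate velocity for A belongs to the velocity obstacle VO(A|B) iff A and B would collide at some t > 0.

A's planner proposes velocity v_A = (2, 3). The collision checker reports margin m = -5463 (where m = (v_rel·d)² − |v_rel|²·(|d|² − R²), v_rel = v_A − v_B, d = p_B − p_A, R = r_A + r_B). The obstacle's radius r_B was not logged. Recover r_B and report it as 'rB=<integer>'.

m = -5463
d = (17, -14);  v_rel = (-5, -1),  |v_rel|² = 26
v_rel×d = (-5)·(-14) − (-1)·(17) = 87
since m = R²·26 − 87²:  R² = (7569 + -5463) / 26 = 81
R = √81 = 9  ⇒  r_B = 9 − 2 = 7

rB=7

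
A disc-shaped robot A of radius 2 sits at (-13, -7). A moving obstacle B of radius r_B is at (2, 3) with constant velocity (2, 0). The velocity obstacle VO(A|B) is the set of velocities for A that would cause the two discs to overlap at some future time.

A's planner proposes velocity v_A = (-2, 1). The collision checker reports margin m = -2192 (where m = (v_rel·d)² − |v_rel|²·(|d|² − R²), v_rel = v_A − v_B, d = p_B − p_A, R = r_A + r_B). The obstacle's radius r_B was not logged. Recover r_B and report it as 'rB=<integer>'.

m = -2192
d = (15, 10);  v_rel = (-4, 1),  |v_rel|² = 17
v_rel×d = (-4)·(10) − (1)·(15) = -55
since m = R²·17 − (-55)²:  R² = (3025 + -2192) / 17 = 49
R = √49 = 7  ⇒  r_B = 7 − 2 = 5

rB=5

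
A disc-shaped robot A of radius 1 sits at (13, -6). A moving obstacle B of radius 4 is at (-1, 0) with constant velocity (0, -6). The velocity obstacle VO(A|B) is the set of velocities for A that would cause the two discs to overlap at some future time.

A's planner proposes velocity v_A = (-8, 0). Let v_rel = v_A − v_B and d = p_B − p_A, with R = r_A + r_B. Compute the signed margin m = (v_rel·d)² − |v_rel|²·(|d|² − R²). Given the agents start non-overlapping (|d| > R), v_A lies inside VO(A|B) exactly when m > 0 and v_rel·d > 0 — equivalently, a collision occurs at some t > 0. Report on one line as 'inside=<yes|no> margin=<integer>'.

d = (-14, 6),  |d|² = 232;  R = 1+4 = 5,  c = 232−5² = 207
v_rel = (-8, 6),  |v_rel|² = 100;  v_rel·d = (-8)·(-14) + (6)·(6) = 148
100·t² − 296·t + 207 = 0  ⇒  m = 148² − 100·207 = 1204
m = 1204 > 0,  v_rel·d = 148 > 0  ⇒  inside

inside=yes margin=1204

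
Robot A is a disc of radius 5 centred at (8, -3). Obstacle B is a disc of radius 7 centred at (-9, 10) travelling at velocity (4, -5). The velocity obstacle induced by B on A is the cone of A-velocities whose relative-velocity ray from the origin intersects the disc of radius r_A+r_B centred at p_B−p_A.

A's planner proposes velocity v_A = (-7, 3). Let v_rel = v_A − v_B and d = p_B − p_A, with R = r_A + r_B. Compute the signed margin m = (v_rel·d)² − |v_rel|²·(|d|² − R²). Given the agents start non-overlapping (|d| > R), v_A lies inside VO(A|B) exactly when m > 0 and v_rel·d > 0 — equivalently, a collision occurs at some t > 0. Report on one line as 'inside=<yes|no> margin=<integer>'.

d = (-17, 13),  |d|² = 458;  R = 5+7 = 12,  c = 458−12² = 314
v_rel = (-11, 8),  |v_rel|² = 185;  v_rel·d = (-11)·(-17) + (8)·(13) = 291
185·t² − 582·t + 314 = 0  ⇒  m = 291² − 185·314 = 26591
m = 26591 > 0,  v_rel·d = 291 > 0  ⇒  inside

inside=yes margin=26591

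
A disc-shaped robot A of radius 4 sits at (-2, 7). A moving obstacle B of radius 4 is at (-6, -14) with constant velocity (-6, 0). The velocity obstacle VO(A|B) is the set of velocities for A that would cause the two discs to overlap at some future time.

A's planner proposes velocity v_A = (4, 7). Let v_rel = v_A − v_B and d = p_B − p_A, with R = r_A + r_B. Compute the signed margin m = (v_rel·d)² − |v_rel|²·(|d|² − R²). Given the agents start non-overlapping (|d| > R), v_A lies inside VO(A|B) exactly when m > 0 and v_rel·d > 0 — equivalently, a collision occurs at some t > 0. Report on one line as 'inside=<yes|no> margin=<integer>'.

d = (-4, -21),  |d|² = 457;  R = 4+4 = 8,  c = 457−8² = 393
v_rel = (10, 7),  |v_rel|² = 149;  v_rel·d = (10)·(-4) + (7)·(-21) = -187
149·t² + 374·t + 393 = 0  ⇒  m = (-187)² − 149·393 = -23588
m = -23588 < 0,  v_rel·d = -187 < 0  ⇒  outside

inside=no margin=-23588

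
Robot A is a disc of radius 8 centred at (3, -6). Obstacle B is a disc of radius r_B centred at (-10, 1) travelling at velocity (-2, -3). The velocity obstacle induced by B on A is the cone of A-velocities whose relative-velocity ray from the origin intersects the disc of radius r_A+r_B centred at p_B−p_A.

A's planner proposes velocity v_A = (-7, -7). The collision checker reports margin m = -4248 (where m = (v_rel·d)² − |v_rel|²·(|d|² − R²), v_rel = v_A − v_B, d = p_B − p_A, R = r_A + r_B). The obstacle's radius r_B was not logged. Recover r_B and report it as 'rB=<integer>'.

m = -4248
d = (-13, 7);  v_rel = (-5, -4),  |v_rel|² = 41
v_rel×d = (-5)·(7) − (-4)·(-13) = -87
since m = R²·41 − (-87)²:  R² = (7569 + -4248) / 41 = 81
R = √81 = 9  ⇒  r_B = 9 − 8 = 1

rB=1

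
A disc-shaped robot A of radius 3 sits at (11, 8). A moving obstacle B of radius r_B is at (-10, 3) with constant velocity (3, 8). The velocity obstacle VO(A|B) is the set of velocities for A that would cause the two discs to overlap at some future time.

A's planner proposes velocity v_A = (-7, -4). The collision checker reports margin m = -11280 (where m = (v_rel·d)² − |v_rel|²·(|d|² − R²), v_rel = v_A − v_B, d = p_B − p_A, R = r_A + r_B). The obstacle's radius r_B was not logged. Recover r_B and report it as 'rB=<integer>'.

m = -11280
d = (-21, -5);  v_rel = (-10, -12),  |v_rel|² = 244
v_rel×d = (-10)·(-5) − (-12)·(-21) = -202
since m = R²·244 − (-202)²:  R² = (40804 + -11280) / 244 = 121
R = √121 = 11  ⇒  r_B = 11 − 3 = 8

rB=8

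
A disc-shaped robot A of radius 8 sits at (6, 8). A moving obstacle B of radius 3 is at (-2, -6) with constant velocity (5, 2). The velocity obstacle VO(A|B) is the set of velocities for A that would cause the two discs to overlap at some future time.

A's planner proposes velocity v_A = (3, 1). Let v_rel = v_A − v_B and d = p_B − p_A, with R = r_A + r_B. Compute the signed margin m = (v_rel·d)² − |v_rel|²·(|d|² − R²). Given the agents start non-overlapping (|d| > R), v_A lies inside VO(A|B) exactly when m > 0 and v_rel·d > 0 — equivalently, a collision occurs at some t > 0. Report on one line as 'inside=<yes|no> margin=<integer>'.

d = (-8, -14),  |d|² = 260;  R = 8+3 = 11,  c = 260−11² = 139
v_rel = (-2, -1),  |v_rel|² = 5;  v_rel·d = (-2)·(-8) + (-1)·(-14) = 30
5·t² − 60·t + 139 = 0  ⇒  m = 30² − 5·139 = 205
m = 205 > 0,  v_rel·d = 30 > 0  ⇒  inside

inside=yes margin=205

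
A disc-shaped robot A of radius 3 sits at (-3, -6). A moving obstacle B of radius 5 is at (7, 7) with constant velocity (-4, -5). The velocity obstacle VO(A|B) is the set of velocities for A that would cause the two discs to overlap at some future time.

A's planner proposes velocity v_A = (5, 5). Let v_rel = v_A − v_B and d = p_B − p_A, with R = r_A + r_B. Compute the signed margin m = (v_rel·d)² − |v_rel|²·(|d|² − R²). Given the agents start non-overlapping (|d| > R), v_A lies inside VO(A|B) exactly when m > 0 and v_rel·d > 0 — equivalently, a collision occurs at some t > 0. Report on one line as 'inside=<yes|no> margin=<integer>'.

d = (10, 13),  |d|² = 269;  R = 3+5 = 8,  c = 269−8² = 205
v_rel = (9, 10),  |v_rel|² = 181;  v_rel·d = (9)·(10) + (10)·(13) = 220
181·t² − 440·t + 205 = 0  ⇒  m = 220² − 181·205 = 11295
m = 11295 > 0,  v_rel·d = 220 > 0  ⇒  inside

inside=yes margin=11295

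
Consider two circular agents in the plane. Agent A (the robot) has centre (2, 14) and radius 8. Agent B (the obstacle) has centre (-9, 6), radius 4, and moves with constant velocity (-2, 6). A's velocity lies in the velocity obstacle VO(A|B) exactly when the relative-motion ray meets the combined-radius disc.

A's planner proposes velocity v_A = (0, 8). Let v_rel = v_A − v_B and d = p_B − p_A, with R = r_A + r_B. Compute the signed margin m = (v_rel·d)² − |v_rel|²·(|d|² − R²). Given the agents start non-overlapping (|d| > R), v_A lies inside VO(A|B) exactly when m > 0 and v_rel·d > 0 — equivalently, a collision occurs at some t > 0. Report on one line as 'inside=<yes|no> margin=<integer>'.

d = (-11, -8),  |d|² = 185;  R = 8+4 = 12,  c = 185−12² = 41
v_rel = (2, 2),  |v_rel|² = 8;  v_rel·d = (2)·(-11) + (2)·(-8) = -38
8·t² + 76·t + 41 = 0  ⇒  m = (-38)² − 8·41 = 1116
m = 1116 > 0,  v_rel·d = -38 < 0  ⇒  outside

inside=no margin=1116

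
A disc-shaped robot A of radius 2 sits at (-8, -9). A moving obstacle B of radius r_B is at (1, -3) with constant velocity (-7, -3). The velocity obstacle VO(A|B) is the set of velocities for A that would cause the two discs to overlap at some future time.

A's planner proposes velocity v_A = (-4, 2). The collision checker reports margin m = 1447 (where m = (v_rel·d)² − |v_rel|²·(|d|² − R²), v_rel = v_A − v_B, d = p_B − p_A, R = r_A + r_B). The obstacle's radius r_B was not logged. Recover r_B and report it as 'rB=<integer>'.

m = 1447
d = (9, 6);  v_rel = (3, 5),  |v_rel|² = 34
v_rel×d = (3)·(6) − (5)·(9) = -27
since m = R²·34 − (-27)²:  R² = (729 + 1447) / 34 = 64
R = √64 = 8  ⇒  r_B = 8 − 2 = 6

rB=6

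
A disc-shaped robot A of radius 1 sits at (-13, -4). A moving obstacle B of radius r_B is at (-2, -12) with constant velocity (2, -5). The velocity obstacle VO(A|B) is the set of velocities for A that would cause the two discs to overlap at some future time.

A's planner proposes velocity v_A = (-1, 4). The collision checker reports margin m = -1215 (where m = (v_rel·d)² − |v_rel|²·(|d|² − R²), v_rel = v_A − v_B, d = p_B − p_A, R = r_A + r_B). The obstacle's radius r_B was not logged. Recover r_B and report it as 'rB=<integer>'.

m = -1215
d = (11, -8);  v_rel = (-3, 9),  |v_rel|² = 90
v_rel×d = (-3)·(-8) − (9)·(11) = -75
since m = R²·90 − (-75)²:  R² = (5625 + -1215) / 90 = 49
R = √49 = 7  ⇒  r_B = 7 − 1 = 6

rB=6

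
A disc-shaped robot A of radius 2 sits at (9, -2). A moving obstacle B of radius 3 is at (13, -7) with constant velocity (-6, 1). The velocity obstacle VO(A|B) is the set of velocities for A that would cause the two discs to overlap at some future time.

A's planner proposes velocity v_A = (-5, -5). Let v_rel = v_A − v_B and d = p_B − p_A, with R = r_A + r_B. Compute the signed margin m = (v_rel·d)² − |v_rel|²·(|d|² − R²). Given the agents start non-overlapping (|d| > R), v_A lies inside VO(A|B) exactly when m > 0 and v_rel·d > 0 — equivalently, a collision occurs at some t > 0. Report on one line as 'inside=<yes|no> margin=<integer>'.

d = (4, -5),  |d|² = 41;  R = 2+3 = 5,  c = 41−5² = 16
v_rel = (1, -6),  |v_rel|² = 37;  v_rel·d = (1)·(4) + (-6)·(-5) = 34
37·t² − 68·t + 16 = 0  ⇒  m = 34² − 37·16 = 564
m = 564 > 0,  v_rel·d = 34 > 0  ⇒  inside

inside=yes margin=564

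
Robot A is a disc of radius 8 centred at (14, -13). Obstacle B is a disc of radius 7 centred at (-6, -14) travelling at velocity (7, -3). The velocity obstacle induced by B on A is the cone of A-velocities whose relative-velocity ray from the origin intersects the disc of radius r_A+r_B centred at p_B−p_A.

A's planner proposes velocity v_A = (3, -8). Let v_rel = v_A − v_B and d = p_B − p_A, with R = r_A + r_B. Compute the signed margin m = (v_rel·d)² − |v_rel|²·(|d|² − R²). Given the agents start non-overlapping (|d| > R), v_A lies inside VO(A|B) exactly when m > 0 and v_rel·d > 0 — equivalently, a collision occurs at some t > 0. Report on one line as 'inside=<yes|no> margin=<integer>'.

d = (-20, -1),  |d|² = 401;  R = 8+7 = 15,  c = 401−15² = 176
v_rel = (-4, -5),  |v_rel|² = 41;  v_rel·d = (-4)·(-20) + (-5)·(-1) = 85
41·t² − 170·t + 176 = 0  ⇒  m = 85² − 41·176 = 9
m = 9 > 0,  v_rel·d = 85 > 0  ⇒  inside

inside=yes margin=9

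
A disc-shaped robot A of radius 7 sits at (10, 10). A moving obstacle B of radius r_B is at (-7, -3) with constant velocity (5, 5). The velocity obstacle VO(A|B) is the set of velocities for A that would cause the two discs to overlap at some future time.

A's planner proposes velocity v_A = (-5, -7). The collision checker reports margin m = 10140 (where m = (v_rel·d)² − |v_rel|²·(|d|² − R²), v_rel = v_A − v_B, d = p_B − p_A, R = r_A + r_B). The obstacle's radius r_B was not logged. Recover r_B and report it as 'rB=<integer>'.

m = 10140
d = (-17, -13);  v_rel = (-10, -12),  |v_rel|² = 244
v_rel×d = (-10)·(-13) − (-12)·(-17) = -74
since m = R²·244 − (-74)²:  R² = (5476 + 10140) / 244 = 64
R = √64 = 8  ⇒  r_B = 8 − 7 = 1

rB=1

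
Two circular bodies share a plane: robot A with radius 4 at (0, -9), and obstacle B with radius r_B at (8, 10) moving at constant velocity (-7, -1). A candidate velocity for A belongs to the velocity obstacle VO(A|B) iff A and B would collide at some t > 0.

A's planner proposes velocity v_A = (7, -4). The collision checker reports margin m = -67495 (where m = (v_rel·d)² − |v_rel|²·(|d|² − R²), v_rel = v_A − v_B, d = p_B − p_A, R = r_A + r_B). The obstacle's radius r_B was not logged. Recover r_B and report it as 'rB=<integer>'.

m = -67495
d = (8, 19);  v_rel = (14, -3),  |v_rel|² = 205
v_rel×d = (14)·(19) − (-3)·(8) = 290
since m = R²·205 − 290²:  R² = (84100 + -67495) / 205 = 81
R = √81 = 9  ⇒  r_B = 9 − 4 = 5

rB=5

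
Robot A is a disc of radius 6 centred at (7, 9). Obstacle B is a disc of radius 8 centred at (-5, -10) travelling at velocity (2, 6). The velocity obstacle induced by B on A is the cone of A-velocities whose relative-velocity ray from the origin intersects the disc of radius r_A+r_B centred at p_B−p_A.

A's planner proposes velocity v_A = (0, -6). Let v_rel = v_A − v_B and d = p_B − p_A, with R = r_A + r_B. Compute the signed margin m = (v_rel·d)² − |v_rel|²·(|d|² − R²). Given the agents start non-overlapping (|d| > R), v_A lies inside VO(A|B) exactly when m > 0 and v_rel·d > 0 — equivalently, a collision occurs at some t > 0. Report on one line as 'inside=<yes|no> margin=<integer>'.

d = (-12, -19),  |d|² = 505;  R = 6+8 = 14,  c = 505−14² = 309
v_rel = (-2, -12),  |v_rel|² = 148;  v_rel·d = (-2)·(-12) + (-12)·(-19) = 252
148·t² − 504·t + 309 = 0  ⇒  m = 252² − 148·309 = 17772
m = 17772 > 0,  v_rel·d = 252 > 0  ⇒  inside

inside=yes margin=17772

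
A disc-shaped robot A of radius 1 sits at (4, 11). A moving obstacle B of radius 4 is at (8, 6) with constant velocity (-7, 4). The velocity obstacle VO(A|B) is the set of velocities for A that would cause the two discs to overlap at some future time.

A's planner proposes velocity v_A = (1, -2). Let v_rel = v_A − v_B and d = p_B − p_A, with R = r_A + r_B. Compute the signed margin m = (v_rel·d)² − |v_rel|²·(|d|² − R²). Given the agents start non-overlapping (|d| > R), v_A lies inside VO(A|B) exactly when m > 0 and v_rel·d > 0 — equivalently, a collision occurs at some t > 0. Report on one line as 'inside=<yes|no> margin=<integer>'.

d = (4, -5),  |d|² = 41;  R = 1+4 = 5,  c = 41−5² = 16
v_rel = (8, -6),  |v_rel|² = 100;  v_rel·d = (8)·(4) + (-6)·(-5) = 62
100·t² − 124·t + 16 = 0  ⇒  m = 62² − 100·16 = 2244
m = 2244 > 0,  v_rel·d = 62 > 0  ⇒  inside

inside=yes margin=2244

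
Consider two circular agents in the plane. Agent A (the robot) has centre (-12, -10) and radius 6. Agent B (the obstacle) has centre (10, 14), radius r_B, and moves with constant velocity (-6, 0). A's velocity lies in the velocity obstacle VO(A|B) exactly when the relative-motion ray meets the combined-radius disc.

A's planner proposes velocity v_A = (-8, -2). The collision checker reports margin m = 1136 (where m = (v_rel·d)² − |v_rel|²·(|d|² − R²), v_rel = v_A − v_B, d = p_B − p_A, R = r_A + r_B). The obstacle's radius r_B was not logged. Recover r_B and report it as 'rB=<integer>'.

m = 1136
d = (22, 24);  v_rel = (-2, -2),  |v_rel|² = 8
v_rel×d = (-2)·(24) − (-2)·(22) = -4
since m = R²·8 − (-4)²:  R² = (16 + 1136) / 8 = 144
R = √144 = 12  ⇒  r_B = 12 − 6 = 6

rB=6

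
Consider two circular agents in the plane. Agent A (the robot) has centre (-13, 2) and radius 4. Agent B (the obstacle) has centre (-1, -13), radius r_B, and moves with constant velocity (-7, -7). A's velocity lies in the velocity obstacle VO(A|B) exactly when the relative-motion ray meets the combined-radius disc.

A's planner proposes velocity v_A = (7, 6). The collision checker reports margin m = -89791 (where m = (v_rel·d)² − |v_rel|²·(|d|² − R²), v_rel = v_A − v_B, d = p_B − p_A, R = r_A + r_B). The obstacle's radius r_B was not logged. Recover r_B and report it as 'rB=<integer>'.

m = -89791
d = (12, -15);  v_rel = (14, 13),  |v_rel|² = 365
v_rel×d = (14)·(-15) − (13)·(12) = -366
since m = R²·365 − (-366)²:  R² = (133956 + -89791) / 365 = 121
R = √121 = 11  ⇒  r_B = 11 − 4 = 7

rB=7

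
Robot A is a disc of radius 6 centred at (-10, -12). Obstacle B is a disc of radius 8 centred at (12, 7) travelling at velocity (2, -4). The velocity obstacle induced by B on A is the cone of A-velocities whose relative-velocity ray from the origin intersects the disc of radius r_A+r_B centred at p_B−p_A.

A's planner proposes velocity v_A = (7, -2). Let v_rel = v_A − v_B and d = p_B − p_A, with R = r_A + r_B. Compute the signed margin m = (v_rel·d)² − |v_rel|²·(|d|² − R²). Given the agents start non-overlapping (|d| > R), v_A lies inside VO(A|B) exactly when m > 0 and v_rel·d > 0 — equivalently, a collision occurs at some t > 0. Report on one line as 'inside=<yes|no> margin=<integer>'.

d = (22, 19),  |d|² = 845;  R = 6+8 = 14,  c = 845−14² = 649
v_rel = (5, 2),  |v_rel|² = 29;  v_rel·d = (5)·(22) + (2)·(19) = 148
29·t² − 296·t + 649 = 0  ⇒  m = 148² − 29·649 = 3083
m = 3083 > 0,  v_rel·d = 148 > 0  ⇒  inside

inside=yes margin=3083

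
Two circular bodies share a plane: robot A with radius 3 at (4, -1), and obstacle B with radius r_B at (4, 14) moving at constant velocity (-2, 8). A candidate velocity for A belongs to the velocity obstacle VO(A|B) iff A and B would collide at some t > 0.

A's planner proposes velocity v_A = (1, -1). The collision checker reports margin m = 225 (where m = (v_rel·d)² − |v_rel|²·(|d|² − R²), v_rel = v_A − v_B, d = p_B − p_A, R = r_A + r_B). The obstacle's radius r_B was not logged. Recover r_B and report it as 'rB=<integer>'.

m = 225
d = (0, 15);  v_rel = (3, -9),  |v_rel|² = 90
v_rel×d = (3)·(15) − (-9)·(0) = 45
since m = R²·90 − 45²:  R² = (2025 + 225) / 90 = 25
R = √25 = 5  ⇒  r_B = 5 − 3 = 2

rB=2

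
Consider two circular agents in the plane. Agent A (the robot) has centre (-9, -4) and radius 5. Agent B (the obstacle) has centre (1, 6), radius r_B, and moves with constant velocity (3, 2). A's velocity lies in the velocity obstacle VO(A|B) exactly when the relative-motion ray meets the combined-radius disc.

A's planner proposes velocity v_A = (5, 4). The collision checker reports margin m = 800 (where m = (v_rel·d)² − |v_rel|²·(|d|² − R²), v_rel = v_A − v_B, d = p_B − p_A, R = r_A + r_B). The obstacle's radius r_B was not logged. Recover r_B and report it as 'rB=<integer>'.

m = 800
d = (10, 10);  v_rel = (2, 2),  |v_rel|² = 8
v_rel×d = (2)·(10) − (2)·(10) = 0
since m = R²·8 − 0²:  R² = (0 + 800) / 8 = 100
R = √100 = 10  ⇒  r_B = 10 − 5 = 5

rB=5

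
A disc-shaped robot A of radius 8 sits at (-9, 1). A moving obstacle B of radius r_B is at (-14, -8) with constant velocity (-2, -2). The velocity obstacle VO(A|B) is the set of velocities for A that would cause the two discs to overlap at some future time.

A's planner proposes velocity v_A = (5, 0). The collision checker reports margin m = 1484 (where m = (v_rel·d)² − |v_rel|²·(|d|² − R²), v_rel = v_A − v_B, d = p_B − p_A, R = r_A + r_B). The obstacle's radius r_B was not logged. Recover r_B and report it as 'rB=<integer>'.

m = 1484
d = (-5, -9);  v_rel = (7, 2),  |v_rel|² = 53
v_rel×d = (7)·(-9) − (2)·(-5) = -53
since m = R²·53 − (-53)²:  R² = (2809 + 1484) / 53 = 81
R = √81 = 9  ⇒  r_B = 9 − 8 = 1

rB=1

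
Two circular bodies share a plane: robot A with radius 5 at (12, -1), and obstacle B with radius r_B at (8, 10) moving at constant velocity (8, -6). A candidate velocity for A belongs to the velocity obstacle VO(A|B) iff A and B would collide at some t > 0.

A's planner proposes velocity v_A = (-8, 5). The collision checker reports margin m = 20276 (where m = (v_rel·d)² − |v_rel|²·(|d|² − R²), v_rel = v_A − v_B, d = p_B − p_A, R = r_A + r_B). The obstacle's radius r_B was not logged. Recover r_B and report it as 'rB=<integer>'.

m = 20276
d = (-4, 11);  v_rel = (-16, 11),  |v_rel|² = 377
v_rel×d = (-16)·(11) − (11)·(-4) = -132
since m = R²·377 − (-132)²:  R² = (17424 + 20276) / 377 = 100
R = √100 = 10  ⇒  r_B = 10 − 5 = 5

rB=5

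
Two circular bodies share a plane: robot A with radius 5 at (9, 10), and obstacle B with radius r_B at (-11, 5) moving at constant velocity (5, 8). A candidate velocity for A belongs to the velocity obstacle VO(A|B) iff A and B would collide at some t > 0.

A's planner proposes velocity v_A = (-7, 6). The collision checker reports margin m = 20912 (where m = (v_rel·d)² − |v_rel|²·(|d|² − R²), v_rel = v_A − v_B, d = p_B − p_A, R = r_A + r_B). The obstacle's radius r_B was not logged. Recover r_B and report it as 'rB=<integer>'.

m = 20912
d = (-20, -5);  v_rel = (-12, -2),  |v_rel|² = 148
v_rel×d = (-12)·(-5) − (-2)·(-20) = 20
since m = R²·148 − 20²:  R² = (400 + 20912) / 148 = 144
R = √144 = 12  ⇒  r_B = 12 − 5 = 7

rB=7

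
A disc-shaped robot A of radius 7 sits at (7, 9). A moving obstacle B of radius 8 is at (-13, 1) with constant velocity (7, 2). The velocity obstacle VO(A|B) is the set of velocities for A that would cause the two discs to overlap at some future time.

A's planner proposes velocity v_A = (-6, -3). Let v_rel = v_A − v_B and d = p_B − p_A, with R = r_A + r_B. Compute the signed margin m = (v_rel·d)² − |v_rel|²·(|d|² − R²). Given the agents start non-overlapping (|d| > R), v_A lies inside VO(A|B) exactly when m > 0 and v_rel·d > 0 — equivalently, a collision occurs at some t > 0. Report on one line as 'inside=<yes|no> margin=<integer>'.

d = (-20, -8),  |d|² = 464;  R = 7+8 = 15,  c = 464−15² = 239
v_rel = (-13, -5),  |v_rel|² = 194;  v_rel·d = (-13)·(-20) + (-5)·(-8) = 300
194·t² − 600·t + 239 = 0  ⇒  m = 300² − 194·239 = 43634
m = 43634 > 0,  v_rel·d = 300 > 0  ⇒  inside

inside=yes margin=43634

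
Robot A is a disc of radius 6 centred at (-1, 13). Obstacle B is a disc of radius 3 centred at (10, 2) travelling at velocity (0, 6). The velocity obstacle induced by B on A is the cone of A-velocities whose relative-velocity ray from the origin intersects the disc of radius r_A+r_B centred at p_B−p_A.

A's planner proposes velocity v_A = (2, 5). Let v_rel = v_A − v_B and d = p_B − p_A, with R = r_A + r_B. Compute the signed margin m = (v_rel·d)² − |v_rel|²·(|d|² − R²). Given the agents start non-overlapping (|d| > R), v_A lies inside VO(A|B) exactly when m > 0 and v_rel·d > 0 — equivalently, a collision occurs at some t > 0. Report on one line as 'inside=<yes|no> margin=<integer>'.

d = (11, -11),  |d|² = 242;  R = 6+3 = 9,  c = 242−9² = 161
v_rel = (2, -1),  |v_rel|² = 5;  v_rel·d = (2)·(11) + (-1)·(-11) = 33
5·t² − 66·t + 161 = 0  ⇒  m = 33² − 5·161 = 284
m = 284 > 0,  v_rel·d = 33 > 0  ⇒  inside

inside=yes margin=284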